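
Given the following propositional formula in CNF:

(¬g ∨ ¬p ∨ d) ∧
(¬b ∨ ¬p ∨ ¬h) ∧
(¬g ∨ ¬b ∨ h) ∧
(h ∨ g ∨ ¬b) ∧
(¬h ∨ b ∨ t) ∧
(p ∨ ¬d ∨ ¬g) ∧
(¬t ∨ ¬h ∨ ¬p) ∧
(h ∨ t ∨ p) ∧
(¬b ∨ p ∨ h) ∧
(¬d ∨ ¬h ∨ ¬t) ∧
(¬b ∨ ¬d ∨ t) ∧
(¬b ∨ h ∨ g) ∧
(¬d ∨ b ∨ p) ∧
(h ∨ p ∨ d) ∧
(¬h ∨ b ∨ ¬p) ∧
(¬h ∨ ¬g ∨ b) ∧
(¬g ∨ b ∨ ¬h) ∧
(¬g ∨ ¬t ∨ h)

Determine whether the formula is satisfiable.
Yes

Yes, the formula is satisfiable.

One satisfying assignment is: p=True, h=False, g=False, b=False, d=False, t=False

Verification: With this assignment, all 18 clauses evaluate to true.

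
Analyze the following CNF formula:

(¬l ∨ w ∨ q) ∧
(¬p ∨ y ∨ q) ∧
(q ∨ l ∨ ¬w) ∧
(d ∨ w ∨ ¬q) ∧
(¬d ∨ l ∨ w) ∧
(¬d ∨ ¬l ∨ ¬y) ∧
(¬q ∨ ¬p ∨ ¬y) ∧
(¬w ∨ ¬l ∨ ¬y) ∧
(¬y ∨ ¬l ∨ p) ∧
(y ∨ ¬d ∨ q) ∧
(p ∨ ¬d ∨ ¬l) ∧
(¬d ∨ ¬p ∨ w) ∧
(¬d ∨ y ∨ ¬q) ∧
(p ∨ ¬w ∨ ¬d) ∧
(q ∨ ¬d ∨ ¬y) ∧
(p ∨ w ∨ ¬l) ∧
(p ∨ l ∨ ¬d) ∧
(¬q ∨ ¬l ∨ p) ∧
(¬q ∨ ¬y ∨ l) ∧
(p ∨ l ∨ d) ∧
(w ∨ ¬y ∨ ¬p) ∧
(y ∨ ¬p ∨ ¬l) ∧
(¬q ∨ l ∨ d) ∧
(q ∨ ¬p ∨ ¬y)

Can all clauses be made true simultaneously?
Yes

Yes, the formula is satisfiable.

One satisfying assignment is: w=True, y=False, q=False, d=False, p=False, l=True

Verification: With this assignment, all 24 clauses evaluate to true.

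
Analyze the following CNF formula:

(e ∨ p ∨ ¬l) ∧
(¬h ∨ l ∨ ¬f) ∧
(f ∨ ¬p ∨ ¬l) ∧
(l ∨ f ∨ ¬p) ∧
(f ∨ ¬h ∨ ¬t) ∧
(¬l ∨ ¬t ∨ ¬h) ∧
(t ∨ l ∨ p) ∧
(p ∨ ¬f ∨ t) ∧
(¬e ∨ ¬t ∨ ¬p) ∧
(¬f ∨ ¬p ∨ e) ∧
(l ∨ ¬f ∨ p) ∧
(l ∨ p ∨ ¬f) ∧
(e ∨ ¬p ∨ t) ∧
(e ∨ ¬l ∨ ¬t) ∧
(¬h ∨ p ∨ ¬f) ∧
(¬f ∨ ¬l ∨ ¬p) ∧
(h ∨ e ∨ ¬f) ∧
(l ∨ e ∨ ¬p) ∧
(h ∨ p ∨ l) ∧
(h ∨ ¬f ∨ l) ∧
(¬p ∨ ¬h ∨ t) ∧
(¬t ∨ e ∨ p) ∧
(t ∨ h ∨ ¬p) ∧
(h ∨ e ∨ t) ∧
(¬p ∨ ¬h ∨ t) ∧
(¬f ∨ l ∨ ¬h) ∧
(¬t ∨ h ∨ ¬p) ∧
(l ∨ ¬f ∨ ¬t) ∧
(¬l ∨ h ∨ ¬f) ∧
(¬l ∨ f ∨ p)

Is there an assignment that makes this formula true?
No

No, the formula is not satisfiable.

No assignment of truth values to the variables can make all 30 clauses true simultaneously.

The formula is UNSAT (unsatisfiable).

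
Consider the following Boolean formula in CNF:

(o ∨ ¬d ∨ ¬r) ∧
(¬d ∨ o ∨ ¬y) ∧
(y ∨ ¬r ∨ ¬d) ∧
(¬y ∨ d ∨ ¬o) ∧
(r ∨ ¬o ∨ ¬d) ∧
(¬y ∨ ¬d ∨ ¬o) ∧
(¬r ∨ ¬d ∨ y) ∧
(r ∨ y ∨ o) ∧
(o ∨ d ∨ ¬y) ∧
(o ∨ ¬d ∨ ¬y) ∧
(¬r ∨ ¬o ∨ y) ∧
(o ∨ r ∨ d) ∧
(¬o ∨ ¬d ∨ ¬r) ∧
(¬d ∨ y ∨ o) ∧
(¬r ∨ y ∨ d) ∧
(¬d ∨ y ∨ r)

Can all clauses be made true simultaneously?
Yes

Yes, the formula is satisfiable.

One satisfying assignment is: y=False, r=False, d=False, o=True

Verification: With this assignment, all 16 clauses evaluate to true.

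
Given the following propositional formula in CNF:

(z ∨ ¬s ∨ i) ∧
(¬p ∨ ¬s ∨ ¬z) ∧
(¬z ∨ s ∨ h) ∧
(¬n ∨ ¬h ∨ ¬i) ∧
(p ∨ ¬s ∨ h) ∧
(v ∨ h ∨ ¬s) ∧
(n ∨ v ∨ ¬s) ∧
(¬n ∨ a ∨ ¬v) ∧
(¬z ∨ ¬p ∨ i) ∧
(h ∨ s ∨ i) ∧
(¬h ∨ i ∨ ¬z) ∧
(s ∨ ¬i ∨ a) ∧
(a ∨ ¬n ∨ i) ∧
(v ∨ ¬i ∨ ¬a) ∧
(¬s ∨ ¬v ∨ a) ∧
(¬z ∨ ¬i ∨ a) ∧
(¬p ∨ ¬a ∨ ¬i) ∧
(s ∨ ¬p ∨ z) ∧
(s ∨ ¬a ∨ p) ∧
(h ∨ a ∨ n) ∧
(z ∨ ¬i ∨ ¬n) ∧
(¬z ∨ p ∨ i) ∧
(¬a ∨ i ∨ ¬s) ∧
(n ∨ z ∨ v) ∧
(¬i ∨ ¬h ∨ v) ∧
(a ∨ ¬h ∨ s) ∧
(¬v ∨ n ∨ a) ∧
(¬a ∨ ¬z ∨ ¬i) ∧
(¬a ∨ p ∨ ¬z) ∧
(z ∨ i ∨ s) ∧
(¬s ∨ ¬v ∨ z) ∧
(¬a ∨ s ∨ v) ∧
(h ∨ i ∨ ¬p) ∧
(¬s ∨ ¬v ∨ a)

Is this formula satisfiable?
No

No, the formula is not satisfiable.

No assignment of truth values to the variables can make all 34 clauses true simultaneously.

The formula is UNSAT (unsatisfiable).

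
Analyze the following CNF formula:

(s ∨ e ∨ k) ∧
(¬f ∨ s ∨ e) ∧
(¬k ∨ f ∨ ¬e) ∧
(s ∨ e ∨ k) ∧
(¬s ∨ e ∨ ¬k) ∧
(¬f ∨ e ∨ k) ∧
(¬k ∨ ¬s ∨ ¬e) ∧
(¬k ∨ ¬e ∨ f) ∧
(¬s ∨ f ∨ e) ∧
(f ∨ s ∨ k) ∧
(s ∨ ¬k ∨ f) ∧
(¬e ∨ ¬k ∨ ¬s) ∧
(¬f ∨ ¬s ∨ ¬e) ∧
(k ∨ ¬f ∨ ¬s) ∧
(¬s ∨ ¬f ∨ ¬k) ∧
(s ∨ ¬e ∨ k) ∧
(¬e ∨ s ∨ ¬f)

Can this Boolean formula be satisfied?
Yes

Yes, the formula is satisfiable.

One satisfying assignment is: f=False, e=True, k=False, s=True

Verification: With this assignment, all 17 clauses evaluate to true.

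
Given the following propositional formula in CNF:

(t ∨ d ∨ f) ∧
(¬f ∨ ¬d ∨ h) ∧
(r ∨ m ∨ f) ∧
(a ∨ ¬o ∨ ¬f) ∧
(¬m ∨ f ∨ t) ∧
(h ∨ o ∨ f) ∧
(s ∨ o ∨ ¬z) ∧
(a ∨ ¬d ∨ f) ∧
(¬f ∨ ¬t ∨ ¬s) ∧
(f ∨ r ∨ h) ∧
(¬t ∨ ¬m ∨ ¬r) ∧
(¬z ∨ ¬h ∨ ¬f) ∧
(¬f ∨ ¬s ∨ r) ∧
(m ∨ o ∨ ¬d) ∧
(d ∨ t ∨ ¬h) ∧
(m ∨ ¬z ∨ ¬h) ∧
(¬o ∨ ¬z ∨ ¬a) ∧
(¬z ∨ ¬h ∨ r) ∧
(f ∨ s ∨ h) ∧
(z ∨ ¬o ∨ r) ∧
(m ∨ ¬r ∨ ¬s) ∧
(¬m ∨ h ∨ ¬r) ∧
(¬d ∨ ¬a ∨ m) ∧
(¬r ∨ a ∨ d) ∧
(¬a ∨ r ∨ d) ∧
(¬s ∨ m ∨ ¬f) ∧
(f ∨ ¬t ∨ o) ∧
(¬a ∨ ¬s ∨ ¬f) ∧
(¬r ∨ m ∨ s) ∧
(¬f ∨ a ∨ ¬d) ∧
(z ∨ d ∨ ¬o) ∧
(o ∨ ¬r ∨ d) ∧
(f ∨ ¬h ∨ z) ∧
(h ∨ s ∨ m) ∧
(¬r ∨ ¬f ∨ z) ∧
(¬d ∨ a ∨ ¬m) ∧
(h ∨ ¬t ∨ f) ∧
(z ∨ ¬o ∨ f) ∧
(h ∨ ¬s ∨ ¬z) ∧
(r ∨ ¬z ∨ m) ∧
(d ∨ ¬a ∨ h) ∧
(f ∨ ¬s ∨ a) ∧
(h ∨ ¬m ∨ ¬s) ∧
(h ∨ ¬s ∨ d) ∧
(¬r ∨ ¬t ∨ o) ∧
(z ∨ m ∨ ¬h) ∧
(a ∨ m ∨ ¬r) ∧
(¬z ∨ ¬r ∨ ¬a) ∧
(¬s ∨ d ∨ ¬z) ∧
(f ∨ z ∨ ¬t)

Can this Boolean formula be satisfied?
Yes

Yes, the formula is satisfiable.

One satisfying assignment is: s=False, z=False, h=False, o=False, d=False, f=True, r=False, t=False, m=True, a=False

Verification: With this assignment, all 50 clauses evaluate to true.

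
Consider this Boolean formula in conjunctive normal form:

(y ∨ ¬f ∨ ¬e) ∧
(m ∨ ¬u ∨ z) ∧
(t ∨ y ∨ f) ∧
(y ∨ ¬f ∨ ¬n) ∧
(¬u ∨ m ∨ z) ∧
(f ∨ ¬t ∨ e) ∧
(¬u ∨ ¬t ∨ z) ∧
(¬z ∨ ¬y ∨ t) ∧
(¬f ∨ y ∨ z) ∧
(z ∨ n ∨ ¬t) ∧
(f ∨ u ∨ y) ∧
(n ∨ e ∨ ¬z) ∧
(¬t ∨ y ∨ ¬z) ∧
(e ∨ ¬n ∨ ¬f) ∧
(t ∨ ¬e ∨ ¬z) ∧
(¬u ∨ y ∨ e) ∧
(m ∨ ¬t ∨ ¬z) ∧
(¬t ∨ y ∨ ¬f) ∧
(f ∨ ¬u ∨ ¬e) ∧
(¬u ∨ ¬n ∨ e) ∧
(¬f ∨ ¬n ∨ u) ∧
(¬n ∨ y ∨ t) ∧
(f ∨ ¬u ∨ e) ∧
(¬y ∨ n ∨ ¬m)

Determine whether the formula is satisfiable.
Yes

Yes, the formula is satisfiable.

One satisfying assignment is: u=False, z=False, f=True, n=False, e=False, m=False, y=True, t=False

Verification: With this assignment, all 24 clauses evaluate to true.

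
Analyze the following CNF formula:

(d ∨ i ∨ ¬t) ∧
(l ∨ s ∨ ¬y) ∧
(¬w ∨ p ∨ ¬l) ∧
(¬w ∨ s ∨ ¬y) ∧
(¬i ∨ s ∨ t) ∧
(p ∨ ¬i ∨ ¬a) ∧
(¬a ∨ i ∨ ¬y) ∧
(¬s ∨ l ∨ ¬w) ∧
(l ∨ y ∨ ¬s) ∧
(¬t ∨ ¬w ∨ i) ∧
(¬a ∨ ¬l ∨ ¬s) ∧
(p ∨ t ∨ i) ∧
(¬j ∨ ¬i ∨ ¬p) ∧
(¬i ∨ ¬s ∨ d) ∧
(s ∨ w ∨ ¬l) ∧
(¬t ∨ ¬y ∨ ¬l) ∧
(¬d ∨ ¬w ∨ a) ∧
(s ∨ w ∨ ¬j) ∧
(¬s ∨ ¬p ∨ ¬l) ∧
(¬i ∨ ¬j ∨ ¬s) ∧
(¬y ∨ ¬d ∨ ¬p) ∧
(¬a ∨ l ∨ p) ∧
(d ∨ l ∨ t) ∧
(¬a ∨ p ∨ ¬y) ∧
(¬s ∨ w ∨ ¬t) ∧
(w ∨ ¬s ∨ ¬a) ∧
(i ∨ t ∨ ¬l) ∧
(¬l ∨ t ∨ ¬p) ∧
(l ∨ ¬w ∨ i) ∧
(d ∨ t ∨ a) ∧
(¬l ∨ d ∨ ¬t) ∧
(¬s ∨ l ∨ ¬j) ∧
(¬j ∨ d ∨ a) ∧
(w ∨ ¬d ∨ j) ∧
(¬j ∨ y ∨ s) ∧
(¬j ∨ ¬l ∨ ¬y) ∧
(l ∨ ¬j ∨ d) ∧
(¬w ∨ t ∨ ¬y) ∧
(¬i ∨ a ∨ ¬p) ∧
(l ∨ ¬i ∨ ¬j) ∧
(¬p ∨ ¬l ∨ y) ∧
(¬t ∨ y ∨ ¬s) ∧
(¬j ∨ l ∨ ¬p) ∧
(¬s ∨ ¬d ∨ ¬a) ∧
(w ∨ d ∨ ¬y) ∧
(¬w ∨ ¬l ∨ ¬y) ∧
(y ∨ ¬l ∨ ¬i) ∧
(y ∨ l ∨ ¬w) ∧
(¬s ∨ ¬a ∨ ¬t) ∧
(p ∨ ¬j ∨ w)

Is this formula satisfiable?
Yes

Yes, the formula is satisfiable.

One satisfying assignment is: w=False, s=False, y=False, i=True, a=False, t=True, l=False, d=False, p=False, j=False

Verification: With this assignment, all 50 clauses evaluate to true.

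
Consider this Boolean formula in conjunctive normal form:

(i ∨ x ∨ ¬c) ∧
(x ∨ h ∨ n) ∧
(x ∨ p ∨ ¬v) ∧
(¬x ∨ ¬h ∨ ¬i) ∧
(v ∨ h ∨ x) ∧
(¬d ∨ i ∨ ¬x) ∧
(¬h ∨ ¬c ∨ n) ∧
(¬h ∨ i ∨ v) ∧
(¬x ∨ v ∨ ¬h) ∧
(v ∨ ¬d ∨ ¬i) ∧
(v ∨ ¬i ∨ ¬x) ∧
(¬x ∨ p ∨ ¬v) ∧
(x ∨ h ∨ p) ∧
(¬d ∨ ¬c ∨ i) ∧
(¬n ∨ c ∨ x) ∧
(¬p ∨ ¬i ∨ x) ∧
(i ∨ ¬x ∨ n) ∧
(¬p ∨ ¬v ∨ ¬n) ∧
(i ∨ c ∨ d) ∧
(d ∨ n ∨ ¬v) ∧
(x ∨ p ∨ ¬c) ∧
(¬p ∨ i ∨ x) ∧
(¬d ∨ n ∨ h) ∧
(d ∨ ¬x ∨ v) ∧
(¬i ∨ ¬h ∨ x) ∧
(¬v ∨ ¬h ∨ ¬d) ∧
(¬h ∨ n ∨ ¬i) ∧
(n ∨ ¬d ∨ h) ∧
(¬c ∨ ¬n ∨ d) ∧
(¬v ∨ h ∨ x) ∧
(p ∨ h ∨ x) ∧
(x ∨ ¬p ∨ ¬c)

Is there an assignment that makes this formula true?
No

No, the formula is not satisfiable.

No assignment of truth values to the variables can make all 32 clauses true simultaneously.

The formula is UNSAT (unsatisfiable).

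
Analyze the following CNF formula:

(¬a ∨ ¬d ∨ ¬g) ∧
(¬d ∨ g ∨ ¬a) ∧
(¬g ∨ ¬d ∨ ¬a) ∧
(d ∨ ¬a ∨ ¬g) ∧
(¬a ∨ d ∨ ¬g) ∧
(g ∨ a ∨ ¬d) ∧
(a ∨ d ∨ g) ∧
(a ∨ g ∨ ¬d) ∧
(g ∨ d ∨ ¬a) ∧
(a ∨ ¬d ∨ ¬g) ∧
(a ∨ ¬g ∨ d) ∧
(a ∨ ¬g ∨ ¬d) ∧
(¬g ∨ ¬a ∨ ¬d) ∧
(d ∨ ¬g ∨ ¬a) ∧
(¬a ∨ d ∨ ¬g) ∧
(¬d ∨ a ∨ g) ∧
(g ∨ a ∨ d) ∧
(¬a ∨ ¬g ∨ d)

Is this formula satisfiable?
No

No, the formula is not satisfiable.

No assignment of truth values to the variables can make all 18 clauses true simultaneously.

The formula is UNSAT (unsatisfiable).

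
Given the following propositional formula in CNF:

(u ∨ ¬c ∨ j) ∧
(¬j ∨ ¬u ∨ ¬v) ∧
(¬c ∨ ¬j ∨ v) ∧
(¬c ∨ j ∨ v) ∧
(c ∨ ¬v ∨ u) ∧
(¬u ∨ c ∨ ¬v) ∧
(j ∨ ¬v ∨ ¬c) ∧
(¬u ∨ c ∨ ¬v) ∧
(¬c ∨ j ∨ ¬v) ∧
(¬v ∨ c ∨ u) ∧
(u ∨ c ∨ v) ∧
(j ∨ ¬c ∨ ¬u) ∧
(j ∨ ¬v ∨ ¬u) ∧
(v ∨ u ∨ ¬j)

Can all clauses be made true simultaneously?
Yes

Yes, the formula is satisfiable.

One satisfying assignment is: c=False, v=False, j=False, u=True

Verification: With this assignment, all 14 clauses evaluate to true.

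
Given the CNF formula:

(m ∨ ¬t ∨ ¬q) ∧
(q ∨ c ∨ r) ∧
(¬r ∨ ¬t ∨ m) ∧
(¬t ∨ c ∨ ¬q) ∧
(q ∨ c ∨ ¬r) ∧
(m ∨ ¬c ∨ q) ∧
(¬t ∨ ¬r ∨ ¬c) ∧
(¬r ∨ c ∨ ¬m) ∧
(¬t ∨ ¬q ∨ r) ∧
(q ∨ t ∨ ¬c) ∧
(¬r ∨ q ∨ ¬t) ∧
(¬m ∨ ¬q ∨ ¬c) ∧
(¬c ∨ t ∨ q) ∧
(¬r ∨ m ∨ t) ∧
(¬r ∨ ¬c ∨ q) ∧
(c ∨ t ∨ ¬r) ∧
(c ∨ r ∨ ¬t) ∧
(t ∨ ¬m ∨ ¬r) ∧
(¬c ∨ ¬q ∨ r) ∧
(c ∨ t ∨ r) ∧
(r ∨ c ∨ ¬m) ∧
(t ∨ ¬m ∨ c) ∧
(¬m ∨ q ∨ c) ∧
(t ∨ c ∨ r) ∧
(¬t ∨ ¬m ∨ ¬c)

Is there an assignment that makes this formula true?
No

No, the formula is not satisfiable.

No assignment of truth values to the variables can make all 25 clauses true simultaneously.

The formula is UNSAT (unsatisfiable).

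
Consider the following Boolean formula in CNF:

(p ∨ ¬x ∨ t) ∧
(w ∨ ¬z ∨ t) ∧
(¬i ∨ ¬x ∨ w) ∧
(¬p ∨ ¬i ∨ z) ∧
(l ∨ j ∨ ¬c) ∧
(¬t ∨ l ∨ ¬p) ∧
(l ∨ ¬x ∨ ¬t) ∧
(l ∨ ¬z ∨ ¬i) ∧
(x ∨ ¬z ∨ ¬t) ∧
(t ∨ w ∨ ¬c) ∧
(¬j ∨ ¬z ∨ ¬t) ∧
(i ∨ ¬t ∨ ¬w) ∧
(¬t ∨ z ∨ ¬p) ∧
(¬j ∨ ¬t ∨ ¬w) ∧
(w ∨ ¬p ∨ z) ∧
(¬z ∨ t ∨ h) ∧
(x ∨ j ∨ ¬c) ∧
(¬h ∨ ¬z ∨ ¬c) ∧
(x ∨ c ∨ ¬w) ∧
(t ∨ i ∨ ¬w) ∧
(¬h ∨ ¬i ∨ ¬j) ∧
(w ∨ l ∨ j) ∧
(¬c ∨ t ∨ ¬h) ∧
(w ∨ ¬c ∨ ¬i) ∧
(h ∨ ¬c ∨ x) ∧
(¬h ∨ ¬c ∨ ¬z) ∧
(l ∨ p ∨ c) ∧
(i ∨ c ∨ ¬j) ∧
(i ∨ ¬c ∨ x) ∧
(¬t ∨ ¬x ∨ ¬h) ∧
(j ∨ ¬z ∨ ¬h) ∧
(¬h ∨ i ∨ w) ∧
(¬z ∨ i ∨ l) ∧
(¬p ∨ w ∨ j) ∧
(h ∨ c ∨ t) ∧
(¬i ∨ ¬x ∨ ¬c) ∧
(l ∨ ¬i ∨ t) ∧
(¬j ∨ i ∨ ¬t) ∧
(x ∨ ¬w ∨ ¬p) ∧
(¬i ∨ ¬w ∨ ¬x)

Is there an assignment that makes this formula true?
Yes

Yes, the formula is satisfiable.

One satisfying assignment is: h=False, j=False, p=False, t=True, x=False, l=True, w=False, i=True, c=False, z=False

Verification: With this assignment, all 40 clauses evaluate to true.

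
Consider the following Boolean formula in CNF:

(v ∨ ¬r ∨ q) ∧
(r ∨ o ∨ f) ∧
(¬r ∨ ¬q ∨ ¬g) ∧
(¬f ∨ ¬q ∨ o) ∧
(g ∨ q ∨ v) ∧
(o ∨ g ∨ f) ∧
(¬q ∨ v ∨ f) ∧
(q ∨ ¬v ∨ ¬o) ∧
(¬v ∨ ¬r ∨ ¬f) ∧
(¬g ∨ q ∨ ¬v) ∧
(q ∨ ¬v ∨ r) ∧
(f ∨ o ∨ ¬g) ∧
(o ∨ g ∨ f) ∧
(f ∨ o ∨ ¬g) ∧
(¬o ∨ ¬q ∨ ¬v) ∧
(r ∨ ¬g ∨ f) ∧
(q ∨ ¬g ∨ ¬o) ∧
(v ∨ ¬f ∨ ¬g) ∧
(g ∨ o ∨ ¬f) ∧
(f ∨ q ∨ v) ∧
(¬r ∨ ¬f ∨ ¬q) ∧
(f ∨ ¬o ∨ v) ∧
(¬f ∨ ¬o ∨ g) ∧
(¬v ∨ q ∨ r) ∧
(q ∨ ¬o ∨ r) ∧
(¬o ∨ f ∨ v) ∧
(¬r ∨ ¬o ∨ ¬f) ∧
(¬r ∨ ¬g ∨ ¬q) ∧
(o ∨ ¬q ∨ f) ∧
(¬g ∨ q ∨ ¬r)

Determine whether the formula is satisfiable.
No

No, the formula is not satisfiable.

No assignment of truth values to the variables can make all 30 clauses true simultaneously.

The formula is UNSAT (unsatisfiable).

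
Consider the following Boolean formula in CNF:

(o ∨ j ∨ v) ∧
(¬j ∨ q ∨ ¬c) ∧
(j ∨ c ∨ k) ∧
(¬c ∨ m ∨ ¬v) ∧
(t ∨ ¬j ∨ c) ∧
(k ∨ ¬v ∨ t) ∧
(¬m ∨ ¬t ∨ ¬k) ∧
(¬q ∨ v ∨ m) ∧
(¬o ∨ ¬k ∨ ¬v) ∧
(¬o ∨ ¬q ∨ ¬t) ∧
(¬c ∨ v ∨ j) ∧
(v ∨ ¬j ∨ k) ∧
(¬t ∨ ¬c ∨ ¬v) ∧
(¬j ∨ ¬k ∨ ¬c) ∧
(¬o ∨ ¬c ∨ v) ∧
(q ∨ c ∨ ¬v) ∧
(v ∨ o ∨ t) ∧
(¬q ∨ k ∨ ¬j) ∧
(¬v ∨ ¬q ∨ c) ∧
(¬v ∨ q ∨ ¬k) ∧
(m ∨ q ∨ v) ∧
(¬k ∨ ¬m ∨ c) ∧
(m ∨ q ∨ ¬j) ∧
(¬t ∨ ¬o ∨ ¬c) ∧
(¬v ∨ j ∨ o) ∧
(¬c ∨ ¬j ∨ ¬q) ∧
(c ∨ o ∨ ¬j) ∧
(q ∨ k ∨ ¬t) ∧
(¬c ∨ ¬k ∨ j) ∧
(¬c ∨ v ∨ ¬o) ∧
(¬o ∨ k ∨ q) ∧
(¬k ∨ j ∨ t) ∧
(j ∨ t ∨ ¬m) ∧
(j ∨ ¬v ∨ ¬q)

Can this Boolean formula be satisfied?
No

No, the formula is not satisfiable.

No assignment of truth values to the variables can make all 34 clauses true simultaneously.

The formula is UNSAT (unsatisfiable).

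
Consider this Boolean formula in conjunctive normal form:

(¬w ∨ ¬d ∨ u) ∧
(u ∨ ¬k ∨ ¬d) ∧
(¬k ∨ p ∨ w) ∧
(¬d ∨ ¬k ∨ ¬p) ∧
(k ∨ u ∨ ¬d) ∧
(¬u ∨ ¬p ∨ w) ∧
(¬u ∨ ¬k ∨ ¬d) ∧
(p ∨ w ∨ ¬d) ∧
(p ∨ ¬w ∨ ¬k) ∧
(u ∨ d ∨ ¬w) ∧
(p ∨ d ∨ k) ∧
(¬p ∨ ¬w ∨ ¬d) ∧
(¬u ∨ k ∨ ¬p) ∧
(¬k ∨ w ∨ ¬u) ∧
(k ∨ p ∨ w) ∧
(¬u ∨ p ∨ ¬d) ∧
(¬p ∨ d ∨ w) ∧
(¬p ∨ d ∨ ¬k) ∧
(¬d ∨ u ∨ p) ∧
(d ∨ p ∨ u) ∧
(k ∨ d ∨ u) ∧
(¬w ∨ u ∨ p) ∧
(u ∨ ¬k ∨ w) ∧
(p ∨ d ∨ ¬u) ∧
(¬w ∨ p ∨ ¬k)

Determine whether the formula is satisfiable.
No

No, the formula is not satisfiable.

No assignment of truth values to the variables can make all 25 clauses true simultaneously.

The formula is UNSAT (unsatisfiable).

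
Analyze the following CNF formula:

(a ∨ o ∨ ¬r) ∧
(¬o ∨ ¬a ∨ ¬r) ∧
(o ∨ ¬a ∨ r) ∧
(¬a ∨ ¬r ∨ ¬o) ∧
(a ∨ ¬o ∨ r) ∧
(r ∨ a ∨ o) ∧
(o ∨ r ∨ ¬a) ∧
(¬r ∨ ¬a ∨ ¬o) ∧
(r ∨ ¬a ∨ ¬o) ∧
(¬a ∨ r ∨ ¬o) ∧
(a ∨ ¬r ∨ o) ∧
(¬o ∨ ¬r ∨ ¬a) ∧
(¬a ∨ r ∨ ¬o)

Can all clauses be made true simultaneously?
Yes

Yes, the formula is satisfiable.

One satisfying assignment is: r=True, o=False, a=True

Verification: With this assignment, all 13 clauses evaluate to true.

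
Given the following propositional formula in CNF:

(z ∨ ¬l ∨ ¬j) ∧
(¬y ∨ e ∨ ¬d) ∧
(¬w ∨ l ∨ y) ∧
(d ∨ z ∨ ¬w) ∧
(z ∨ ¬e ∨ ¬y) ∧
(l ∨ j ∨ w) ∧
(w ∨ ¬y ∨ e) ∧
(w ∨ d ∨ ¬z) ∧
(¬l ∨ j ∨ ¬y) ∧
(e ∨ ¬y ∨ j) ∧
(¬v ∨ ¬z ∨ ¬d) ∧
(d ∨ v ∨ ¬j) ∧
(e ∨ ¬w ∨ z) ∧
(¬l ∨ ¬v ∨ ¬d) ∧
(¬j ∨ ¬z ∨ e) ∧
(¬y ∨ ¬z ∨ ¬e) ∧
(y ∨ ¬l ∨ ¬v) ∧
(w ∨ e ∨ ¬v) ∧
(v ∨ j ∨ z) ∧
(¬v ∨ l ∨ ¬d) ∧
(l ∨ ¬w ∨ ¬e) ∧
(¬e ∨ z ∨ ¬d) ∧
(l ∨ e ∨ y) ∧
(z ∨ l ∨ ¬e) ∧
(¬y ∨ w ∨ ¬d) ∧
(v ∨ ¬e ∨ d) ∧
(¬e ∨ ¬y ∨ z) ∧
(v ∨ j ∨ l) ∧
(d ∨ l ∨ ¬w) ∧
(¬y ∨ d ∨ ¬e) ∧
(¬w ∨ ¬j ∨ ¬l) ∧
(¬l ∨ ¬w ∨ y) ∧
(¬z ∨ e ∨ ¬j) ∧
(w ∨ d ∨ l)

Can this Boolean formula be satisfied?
Yes

Yes, the formula is satisfiable.

One satisfying assignment is: d=True, l=True, y=False, z=True, w=False, v=False, j=False, e=False

Verification: With this assignment, all 34 clauses evaluate to true.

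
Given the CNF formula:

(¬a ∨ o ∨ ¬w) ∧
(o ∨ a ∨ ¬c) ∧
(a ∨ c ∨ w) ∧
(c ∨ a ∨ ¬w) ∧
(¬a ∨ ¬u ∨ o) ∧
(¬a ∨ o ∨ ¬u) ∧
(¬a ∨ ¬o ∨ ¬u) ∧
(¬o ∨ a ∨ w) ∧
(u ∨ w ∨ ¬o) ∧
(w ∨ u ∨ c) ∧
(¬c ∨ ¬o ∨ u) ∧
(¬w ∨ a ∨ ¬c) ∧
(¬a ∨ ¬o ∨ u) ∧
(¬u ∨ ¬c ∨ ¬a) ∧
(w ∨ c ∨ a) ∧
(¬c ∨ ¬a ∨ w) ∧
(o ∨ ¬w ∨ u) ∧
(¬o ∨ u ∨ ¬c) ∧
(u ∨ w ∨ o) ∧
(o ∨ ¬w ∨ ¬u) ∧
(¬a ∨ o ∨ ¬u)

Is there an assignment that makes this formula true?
No

No, the formula is not satisfiable.

No assignment of truth values to the variables can make all 21 clauses true simultaneously.

The formula is UNSAT (unsatisfiable).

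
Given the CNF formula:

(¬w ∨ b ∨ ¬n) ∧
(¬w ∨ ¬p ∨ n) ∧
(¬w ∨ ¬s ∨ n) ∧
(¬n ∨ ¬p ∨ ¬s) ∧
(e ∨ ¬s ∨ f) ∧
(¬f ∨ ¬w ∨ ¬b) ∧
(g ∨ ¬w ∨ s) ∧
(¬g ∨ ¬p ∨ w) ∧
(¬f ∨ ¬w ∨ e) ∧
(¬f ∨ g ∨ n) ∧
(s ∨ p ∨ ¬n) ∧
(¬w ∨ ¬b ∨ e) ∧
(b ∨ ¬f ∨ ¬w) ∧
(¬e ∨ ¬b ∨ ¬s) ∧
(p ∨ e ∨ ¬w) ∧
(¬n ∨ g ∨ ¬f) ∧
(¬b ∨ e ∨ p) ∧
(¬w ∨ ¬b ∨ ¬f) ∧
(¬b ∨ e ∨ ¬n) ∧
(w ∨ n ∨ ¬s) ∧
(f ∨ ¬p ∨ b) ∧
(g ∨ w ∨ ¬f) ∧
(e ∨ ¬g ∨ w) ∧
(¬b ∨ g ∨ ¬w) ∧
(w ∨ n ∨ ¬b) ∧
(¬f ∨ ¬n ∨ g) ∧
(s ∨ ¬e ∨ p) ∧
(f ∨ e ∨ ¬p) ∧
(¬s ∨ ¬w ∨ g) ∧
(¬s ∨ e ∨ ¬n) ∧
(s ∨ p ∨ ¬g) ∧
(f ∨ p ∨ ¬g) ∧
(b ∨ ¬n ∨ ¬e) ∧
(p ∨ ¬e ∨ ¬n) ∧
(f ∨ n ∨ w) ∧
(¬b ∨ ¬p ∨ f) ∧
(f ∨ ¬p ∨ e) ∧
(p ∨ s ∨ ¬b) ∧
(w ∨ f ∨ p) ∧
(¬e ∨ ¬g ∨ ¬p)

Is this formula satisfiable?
No

No, the formula is not satisfiable.

No assignment of truth values to the variables can make all 40 clauses true simultaneously.

The formula is UNSAT (unsatisfiable).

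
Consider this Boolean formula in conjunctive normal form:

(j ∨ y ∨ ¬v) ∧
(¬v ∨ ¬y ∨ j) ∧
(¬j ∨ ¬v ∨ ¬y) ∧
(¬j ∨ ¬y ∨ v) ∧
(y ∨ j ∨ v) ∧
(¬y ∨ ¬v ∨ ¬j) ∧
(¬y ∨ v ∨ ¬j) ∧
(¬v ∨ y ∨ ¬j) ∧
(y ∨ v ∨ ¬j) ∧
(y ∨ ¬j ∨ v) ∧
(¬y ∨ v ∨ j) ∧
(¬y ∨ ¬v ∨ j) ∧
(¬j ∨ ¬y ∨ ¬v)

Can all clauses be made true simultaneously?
No

No, the formula is not satisfiable.

No assignment of truth values to the variables can make all 13 clauses true simultaneously.

The formula is UNSAT (unsatisfiable).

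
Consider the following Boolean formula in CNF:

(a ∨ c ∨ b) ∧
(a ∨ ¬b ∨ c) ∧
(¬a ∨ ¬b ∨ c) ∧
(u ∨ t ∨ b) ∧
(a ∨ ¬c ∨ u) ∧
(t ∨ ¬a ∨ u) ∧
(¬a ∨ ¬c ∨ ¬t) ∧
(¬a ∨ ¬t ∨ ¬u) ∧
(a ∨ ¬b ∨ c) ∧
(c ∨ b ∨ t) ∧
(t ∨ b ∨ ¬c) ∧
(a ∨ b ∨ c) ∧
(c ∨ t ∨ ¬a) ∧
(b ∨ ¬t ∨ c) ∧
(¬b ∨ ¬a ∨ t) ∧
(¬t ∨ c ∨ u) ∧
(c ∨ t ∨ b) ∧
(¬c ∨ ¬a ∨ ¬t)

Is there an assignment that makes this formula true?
Yes

Yes, the formula is satisfiable.

One satisfying assignment is: b=False, t=True, a=False, u=True, c=True

Verification: With this assignment, all 18 clauses evaluate to true.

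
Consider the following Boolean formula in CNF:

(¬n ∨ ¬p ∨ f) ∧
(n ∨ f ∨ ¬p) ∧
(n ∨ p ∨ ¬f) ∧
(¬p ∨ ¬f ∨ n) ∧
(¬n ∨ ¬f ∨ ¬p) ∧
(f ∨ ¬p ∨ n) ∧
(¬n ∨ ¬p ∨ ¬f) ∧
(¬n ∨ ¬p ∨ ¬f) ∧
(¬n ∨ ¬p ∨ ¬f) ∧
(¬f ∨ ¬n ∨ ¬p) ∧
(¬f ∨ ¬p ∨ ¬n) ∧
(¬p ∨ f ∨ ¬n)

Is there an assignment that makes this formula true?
Yes

Yes, the formula is satisfiable.

One satisfying assignment is: f=False, n=False, p=False

Verification: With this assignment, all 12 clauses evaluate to true.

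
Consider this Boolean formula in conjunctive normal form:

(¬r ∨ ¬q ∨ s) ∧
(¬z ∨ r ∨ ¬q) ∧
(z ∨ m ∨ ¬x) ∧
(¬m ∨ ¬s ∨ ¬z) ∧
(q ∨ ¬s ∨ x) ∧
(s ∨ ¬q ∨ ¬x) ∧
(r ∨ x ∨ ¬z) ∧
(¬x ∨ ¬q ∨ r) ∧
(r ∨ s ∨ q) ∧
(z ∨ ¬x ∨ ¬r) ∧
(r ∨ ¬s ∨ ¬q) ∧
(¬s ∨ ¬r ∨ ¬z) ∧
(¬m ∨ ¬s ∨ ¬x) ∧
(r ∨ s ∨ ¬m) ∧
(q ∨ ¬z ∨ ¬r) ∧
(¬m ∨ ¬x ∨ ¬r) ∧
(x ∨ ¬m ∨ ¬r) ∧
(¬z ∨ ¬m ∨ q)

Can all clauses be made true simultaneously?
Yes

Yes, the formula is satisfiable.

One satisfying assignment is: r=False, s=False, m=False, q=True, x=False, z=False

Verification: With this assignment, all 18 clauses evaluate to true.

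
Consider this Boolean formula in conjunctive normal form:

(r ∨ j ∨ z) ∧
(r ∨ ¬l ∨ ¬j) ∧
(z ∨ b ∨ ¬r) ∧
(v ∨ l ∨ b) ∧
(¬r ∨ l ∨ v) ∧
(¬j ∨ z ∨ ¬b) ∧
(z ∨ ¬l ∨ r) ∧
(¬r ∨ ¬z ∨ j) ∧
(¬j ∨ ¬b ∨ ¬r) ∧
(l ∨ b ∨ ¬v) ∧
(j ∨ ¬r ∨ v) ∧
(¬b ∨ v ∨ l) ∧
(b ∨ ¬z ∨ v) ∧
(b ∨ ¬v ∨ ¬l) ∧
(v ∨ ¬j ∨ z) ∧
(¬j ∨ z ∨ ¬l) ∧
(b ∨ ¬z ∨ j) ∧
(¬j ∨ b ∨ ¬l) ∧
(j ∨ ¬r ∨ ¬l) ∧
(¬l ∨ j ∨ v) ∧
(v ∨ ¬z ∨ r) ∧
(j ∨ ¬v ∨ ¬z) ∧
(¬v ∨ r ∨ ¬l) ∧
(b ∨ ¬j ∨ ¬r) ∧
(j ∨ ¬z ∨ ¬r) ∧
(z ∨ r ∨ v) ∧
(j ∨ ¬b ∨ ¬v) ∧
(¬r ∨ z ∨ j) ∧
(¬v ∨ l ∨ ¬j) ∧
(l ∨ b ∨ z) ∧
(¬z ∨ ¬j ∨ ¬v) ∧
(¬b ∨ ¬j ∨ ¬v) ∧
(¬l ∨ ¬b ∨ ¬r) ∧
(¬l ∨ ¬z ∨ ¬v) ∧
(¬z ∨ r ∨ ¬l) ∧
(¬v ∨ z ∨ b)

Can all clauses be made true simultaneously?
No

No, the formula is not satisfiable.

No assignment of truth values to the variables can make all 36 clauses true simultaneously.

The formula is UNSAT (unsatisfiable).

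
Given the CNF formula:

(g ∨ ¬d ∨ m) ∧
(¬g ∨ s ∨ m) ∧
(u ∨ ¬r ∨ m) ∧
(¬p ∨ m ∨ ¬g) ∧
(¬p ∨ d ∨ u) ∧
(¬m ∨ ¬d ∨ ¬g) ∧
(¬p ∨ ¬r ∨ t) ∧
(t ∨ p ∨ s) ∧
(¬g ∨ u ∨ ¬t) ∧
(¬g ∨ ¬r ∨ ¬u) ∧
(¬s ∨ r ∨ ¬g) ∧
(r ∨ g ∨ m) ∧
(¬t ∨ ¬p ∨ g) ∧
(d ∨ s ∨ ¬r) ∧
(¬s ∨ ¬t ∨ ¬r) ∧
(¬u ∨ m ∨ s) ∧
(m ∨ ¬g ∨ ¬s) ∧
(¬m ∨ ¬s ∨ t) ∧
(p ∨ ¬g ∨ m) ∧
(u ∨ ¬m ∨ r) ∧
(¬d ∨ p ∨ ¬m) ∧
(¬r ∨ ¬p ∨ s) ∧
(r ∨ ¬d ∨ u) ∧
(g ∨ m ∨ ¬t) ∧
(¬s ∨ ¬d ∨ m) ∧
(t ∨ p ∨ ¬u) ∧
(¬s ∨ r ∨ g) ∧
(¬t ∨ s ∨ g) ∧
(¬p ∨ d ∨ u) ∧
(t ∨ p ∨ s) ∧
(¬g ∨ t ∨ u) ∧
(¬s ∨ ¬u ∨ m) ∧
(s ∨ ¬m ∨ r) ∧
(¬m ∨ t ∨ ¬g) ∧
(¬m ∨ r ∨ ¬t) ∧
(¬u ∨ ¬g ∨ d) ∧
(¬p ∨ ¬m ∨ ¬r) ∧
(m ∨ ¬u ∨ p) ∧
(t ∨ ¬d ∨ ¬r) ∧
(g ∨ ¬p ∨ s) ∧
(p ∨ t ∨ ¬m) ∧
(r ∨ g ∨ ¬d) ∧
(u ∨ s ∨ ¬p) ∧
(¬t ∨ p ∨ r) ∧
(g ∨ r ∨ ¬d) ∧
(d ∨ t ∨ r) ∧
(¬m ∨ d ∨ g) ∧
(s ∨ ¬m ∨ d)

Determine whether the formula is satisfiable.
No

No, the formula is not satisfiable.

No assignment of truth values to the variables can make all 48 clauses true simultaneously.

The formula is UNSAT (unsatisfiable).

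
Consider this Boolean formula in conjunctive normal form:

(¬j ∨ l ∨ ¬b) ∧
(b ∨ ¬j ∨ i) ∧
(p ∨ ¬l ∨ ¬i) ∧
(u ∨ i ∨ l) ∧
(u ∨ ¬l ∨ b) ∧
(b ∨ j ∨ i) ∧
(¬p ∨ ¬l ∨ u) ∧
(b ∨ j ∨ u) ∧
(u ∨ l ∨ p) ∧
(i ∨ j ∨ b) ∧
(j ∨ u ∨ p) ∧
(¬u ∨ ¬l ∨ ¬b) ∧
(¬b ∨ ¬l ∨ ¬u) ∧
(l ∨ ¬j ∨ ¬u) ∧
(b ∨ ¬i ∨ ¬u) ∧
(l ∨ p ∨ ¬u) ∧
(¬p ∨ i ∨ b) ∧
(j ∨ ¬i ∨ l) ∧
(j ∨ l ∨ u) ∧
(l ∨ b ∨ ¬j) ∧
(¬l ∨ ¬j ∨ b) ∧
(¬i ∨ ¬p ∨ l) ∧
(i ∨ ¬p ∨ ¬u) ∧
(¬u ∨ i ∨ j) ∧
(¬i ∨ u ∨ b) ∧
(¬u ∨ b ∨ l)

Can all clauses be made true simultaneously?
Yes

Yes, the formula is satisfiable.

One satisfying assignment is: u=False, i=False, b=True, p=False, j=True, l=True

Verification: With this assignment, all 26 clauses evaluate to true.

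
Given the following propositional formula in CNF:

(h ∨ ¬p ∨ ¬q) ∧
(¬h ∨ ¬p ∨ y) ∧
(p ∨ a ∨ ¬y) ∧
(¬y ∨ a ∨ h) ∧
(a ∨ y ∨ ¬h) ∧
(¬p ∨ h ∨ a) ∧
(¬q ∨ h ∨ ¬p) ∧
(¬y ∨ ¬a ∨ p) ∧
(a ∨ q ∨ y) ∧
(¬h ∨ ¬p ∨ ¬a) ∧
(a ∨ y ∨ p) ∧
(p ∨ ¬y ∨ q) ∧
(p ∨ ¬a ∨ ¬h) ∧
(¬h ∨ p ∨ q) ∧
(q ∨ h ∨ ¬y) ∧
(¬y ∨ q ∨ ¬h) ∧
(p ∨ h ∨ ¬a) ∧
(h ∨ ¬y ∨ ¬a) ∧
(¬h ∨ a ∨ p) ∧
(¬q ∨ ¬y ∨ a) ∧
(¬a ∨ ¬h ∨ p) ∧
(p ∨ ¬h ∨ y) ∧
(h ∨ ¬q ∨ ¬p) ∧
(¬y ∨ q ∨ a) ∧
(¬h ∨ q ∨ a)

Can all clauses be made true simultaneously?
Yes

Yes, the formula is satisfiable.

One satisfying assignment is: p=True, y=False, a=True, h=False, q=False

Verification: With this assignment, all 25 clauses evaluate to true.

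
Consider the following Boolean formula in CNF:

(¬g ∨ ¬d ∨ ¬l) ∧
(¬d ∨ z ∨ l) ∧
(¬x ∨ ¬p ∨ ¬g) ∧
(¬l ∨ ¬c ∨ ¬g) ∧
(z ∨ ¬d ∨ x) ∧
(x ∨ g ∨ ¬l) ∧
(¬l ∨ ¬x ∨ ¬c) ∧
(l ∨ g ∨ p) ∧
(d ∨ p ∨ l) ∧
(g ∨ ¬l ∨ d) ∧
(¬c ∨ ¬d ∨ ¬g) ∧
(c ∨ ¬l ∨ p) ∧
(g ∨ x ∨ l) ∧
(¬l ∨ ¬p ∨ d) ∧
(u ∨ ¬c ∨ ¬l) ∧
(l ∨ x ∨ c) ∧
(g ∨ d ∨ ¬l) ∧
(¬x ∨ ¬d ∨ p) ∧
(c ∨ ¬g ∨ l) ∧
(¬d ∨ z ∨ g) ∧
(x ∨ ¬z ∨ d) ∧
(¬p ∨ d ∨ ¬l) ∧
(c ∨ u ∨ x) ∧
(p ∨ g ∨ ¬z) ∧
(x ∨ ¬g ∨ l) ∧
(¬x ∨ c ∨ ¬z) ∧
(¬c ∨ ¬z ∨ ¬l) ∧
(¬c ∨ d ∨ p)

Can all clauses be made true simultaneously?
Yes

Yes, the formula is satisfiable.

One satisfying assignment is: d=False, g=False, x=True, c=False, z=False, l=False, p=True, u=False

Verification: With this assignment, all 28 clauses evaluate to true.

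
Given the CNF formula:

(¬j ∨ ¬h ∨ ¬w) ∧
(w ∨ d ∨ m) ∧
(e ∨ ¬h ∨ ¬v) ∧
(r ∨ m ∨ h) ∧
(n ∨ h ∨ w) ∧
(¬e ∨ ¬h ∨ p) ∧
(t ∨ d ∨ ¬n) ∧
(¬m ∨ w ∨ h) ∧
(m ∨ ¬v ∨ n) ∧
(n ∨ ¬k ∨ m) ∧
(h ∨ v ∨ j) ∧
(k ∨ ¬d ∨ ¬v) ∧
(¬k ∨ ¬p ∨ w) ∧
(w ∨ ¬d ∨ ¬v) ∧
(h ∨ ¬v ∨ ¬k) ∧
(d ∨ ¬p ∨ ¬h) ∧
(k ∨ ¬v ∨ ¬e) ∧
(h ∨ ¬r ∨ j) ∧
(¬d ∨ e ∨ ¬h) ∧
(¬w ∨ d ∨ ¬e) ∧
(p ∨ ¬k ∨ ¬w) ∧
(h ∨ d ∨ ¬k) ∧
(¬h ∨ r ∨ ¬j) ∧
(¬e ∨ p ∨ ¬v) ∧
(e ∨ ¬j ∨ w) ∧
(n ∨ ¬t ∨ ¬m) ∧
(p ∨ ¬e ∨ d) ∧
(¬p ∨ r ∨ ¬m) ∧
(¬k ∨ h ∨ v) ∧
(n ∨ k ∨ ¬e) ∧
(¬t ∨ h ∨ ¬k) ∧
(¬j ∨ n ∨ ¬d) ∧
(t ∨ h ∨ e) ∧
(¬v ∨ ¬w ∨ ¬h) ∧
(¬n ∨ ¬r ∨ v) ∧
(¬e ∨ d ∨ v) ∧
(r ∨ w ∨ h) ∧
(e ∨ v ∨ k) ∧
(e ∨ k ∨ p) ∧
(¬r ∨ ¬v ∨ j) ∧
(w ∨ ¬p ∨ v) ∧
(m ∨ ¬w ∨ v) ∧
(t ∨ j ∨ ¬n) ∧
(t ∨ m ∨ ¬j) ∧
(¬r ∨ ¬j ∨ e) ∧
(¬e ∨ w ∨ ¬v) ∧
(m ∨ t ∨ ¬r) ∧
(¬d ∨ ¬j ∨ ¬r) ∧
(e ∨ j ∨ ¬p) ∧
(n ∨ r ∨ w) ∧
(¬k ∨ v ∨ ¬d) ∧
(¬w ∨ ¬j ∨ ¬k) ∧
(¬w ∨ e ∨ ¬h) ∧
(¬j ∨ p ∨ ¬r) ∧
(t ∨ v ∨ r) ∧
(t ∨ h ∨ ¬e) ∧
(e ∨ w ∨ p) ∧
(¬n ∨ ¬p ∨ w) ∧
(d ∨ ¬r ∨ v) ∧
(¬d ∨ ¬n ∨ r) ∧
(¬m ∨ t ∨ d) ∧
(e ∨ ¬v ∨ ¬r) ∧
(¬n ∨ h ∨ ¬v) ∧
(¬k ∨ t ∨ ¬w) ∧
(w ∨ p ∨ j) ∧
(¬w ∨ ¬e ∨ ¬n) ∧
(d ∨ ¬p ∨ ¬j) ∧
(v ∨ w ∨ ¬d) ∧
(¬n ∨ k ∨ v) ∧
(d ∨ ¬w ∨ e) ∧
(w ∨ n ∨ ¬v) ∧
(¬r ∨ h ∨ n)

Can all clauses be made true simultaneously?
No

No, the formula is not satisfiable.

No assignment of truth values to the variables can make all 72 clauses true simultaneously.

The formula is UNSAT (unsatisfiable).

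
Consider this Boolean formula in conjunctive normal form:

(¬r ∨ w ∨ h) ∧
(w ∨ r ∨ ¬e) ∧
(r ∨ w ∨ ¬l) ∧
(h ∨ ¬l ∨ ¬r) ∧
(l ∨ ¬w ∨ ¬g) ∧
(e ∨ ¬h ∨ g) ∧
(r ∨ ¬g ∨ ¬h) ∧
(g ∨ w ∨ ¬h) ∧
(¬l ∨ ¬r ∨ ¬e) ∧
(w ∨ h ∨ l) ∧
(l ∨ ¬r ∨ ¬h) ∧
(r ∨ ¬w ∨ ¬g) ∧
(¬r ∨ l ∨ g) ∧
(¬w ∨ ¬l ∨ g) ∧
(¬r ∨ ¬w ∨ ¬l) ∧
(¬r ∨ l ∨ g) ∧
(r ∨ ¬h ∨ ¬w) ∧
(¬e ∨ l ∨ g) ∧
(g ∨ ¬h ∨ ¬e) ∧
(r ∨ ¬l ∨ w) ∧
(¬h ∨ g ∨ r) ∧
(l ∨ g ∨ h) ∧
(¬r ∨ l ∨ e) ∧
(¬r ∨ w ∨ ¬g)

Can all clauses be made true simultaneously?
No

No, the formula is not satisfiable.

No assignment of truth values to the variables can make all 24 clauses true simultaneously.

The formula is UNSAT (unsatisfiable).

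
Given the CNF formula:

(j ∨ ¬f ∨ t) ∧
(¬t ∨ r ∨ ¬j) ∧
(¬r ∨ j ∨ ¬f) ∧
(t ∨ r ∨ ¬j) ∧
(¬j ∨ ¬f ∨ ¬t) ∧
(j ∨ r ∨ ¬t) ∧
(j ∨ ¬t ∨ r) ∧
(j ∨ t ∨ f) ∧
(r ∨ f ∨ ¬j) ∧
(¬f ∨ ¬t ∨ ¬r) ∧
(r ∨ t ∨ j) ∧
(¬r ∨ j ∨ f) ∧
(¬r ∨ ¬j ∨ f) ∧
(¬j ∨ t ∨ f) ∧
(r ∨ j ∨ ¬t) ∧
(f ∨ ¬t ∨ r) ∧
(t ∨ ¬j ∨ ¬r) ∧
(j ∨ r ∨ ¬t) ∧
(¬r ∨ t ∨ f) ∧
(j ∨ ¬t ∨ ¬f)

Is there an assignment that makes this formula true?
No

No, the formula is not satisfiable.

No assignment of truth values to the variables can make all 20 clauses true simultaneously.

The formula is UNSAT (unsatisfiable).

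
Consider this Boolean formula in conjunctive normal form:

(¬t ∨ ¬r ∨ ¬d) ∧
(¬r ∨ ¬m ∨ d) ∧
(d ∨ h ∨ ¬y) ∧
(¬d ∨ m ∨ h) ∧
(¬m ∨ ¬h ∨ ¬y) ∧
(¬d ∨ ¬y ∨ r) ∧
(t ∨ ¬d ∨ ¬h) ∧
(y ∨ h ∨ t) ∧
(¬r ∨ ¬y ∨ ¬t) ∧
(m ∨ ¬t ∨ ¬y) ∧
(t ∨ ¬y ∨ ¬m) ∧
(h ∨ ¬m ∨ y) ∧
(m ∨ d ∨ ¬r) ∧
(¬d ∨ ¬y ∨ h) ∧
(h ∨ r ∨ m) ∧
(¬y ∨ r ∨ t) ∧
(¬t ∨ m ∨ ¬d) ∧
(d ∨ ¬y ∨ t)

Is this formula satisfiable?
Yes

Yes, the formula is satisfiable.

One satisfying assignment is: t=True, d=True, m=True, r=False, h=True, y=False

Verification: With this assignment, all 18 clauses evaluate to true.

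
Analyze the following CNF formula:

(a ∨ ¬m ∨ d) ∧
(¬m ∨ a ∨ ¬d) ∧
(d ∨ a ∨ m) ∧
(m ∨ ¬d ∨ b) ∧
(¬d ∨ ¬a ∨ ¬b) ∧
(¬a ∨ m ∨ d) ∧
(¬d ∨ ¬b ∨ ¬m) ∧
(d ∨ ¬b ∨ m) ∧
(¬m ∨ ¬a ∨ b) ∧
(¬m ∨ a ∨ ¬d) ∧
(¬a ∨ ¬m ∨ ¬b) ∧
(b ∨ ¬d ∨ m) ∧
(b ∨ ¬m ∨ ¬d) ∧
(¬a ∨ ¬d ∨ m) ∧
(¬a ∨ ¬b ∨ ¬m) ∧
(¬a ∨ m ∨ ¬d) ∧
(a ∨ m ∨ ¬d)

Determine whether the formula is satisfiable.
No

No, the formula is not satisfiable.

No assignment of truth values to the variables can make all 17 clauses true simultaneously.

The formula is UNSAT (unsatisfiable).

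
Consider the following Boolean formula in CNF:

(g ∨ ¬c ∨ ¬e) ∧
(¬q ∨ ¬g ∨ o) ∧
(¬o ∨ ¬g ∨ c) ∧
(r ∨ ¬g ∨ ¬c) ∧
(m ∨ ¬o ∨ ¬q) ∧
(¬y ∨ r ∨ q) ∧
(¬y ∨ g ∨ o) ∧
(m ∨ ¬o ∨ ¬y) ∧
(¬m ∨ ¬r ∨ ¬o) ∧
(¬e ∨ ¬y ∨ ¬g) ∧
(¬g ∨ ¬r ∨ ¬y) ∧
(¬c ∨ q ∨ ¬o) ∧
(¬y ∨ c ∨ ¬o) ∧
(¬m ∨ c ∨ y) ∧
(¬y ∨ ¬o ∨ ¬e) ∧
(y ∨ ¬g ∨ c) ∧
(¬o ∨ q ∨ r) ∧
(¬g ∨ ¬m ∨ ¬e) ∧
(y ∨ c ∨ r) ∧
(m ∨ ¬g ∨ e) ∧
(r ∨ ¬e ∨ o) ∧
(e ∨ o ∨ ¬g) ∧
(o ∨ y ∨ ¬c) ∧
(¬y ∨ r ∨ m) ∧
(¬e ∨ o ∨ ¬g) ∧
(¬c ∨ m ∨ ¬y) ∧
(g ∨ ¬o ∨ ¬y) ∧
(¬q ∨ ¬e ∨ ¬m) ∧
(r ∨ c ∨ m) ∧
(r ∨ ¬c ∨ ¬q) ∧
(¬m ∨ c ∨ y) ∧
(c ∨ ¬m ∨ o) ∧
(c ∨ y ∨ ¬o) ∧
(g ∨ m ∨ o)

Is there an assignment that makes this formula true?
No

No, the formula is not satisfiable.

No assignment of truth values to the variables can make all 34 clauses true simultaneously.

The formula is UNSAT (unsatisfiable).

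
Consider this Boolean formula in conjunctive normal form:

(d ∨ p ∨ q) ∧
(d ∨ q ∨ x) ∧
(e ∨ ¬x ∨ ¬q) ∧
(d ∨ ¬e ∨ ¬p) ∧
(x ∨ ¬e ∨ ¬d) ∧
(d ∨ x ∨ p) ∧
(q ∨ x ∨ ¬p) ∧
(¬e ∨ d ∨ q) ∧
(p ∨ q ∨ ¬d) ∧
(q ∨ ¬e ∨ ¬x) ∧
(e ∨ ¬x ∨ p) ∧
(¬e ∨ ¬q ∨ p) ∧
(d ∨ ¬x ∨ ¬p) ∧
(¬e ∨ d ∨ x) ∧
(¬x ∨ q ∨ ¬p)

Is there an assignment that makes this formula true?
Yes

Yes, the formula is satisfiable.

One satisfying assignment is: q=True, d=False, x=False, e=False, p=True

Verification: With this assignment, all 15 clauses evaluate to true.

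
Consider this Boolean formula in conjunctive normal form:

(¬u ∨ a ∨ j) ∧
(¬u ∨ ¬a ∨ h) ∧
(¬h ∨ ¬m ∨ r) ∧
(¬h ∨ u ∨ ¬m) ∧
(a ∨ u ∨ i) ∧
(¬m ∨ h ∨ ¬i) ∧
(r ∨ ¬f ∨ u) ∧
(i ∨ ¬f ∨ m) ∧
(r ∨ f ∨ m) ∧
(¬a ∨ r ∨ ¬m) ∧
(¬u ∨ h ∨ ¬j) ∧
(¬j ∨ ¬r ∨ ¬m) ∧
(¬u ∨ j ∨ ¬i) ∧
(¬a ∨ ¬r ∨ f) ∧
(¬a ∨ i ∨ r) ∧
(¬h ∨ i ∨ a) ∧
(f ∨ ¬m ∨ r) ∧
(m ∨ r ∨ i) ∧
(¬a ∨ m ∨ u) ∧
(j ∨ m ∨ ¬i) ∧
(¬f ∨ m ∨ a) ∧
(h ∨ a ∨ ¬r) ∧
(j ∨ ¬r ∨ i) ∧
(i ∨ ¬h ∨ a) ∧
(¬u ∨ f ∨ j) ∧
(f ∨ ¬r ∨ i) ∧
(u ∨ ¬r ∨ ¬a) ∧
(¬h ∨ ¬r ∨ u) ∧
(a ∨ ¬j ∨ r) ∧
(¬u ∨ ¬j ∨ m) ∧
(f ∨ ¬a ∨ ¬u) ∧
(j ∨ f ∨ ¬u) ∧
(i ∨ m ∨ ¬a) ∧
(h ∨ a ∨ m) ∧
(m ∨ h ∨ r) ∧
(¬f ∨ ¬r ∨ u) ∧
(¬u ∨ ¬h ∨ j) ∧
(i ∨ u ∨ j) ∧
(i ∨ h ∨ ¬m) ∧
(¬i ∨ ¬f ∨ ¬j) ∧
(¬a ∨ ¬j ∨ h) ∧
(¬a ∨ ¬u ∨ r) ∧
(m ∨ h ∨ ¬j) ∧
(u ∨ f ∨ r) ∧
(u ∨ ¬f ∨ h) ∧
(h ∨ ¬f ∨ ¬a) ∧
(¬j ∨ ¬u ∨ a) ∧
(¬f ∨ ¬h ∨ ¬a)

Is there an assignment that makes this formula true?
No

No, the formula is not satisfiable.

No assignment of truth values to the variables can make all 48 clauses true simultaneously.

The formula is UNSAT (unsatisfiable).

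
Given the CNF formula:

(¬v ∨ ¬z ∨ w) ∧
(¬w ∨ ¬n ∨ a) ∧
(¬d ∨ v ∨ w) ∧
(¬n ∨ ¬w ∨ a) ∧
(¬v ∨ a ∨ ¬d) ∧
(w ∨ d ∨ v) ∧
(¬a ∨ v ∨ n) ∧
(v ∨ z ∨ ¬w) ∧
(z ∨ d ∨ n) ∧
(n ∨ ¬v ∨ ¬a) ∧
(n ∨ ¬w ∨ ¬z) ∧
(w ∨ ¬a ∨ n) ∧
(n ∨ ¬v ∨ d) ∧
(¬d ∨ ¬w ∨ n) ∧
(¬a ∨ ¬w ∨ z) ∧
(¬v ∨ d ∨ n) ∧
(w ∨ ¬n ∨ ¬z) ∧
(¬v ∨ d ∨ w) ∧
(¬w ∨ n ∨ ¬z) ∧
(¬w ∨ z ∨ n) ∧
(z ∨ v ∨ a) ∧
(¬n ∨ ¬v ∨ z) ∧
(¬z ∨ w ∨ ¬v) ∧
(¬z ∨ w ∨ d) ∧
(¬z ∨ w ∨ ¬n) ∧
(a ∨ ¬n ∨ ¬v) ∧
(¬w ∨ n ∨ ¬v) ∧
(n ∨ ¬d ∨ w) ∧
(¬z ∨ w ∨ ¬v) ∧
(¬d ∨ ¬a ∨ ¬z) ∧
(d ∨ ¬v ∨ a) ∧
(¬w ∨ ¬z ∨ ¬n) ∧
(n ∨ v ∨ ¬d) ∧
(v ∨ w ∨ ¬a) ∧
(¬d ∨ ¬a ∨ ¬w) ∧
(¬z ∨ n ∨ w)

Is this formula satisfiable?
No

No, the formula is not satisfiable.

No assignment of truth values to the variables can make all 36 clauses true simultaneously.

The formula is UNSAT (unsatisfiable).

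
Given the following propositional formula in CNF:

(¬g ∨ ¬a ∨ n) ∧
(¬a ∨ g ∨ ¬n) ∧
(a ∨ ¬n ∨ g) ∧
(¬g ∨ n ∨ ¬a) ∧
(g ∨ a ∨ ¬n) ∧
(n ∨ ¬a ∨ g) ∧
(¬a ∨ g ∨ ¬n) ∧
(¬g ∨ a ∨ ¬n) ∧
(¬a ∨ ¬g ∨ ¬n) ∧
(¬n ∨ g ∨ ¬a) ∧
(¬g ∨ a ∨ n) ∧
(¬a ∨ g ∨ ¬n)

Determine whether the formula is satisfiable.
Yes

Yes, the formula is satisfiable.

One satisfying assignment is: g=False, a=False, n=False

Verification: With this assignment, all 12 clauses evaluate to true.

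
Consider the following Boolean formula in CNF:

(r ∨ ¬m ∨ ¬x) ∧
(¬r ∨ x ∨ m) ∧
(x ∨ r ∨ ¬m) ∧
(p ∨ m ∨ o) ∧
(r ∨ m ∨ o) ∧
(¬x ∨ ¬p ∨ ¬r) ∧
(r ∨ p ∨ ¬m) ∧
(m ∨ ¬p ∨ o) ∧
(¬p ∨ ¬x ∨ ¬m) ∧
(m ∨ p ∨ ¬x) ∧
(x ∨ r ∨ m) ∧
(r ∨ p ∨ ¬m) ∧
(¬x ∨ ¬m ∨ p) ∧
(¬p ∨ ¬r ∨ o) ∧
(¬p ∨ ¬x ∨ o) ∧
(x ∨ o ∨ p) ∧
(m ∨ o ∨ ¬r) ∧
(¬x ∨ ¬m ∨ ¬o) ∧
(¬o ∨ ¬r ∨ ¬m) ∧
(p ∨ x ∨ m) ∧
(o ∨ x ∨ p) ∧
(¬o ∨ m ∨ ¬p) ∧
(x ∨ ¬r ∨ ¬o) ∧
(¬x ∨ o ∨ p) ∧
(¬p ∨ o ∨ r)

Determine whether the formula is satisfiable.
No

No, the formula is not satisfiable.

No assignment of truth values to the variables can make all 25 clauses true simultaneously.

The formula is UNSAT (unsatisfiable).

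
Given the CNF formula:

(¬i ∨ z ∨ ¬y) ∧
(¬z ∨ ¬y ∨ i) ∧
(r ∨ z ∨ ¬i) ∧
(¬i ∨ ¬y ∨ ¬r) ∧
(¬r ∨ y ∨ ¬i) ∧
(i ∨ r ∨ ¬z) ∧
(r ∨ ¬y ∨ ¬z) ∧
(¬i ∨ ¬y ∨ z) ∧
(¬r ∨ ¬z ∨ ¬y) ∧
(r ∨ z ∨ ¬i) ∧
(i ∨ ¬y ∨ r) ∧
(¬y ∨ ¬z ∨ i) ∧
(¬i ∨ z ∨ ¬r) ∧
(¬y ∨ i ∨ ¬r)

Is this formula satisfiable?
Yes

Yes, the formula is satisfiable.

One satisfying assignment is: y=False, i=False, z=False, r=False

Verification: With this assignment, all 14 clauses evaluate to true.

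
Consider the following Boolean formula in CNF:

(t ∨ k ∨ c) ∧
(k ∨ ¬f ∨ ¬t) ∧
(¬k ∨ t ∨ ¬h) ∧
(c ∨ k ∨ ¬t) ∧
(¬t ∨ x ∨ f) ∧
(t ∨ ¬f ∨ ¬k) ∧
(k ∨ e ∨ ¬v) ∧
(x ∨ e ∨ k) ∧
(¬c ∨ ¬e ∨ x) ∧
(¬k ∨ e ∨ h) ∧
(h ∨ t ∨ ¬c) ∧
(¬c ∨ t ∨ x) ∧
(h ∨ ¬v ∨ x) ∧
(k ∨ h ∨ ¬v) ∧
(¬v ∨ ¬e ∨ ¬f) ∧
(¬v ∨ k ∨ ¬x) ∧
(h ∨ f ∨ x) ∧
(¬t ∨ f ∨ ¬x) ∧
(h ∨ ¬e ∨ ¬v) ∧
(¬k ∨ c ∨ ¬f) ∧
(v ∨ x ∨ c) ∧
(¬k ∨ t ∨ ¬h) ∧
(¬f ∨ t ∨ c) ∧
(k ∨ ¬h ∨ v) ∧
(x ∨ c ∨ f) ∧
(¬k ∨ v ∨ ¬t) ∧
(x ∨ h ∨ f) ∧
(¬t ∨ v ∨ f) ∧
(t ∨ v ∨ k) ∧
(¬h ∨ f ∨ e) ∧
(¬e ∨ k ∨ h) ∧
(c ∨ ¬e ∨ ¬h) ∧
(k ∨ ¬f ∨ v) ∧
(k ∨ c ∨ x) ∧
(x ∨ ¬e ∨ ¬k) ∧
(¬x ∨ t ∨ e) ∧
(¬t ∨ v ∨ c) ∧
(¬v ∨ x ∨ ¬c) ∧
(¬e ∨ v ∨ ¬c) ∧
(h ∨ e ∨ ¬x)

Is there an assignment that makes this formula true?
Yes

Yes, the formula is satisfiable.

One satisfying assignment is: v=False, h=False, f=False, e=True, k=True, t=False, c=False, x=True

Verification: With this assignment, all 40 clauses evaluate to true.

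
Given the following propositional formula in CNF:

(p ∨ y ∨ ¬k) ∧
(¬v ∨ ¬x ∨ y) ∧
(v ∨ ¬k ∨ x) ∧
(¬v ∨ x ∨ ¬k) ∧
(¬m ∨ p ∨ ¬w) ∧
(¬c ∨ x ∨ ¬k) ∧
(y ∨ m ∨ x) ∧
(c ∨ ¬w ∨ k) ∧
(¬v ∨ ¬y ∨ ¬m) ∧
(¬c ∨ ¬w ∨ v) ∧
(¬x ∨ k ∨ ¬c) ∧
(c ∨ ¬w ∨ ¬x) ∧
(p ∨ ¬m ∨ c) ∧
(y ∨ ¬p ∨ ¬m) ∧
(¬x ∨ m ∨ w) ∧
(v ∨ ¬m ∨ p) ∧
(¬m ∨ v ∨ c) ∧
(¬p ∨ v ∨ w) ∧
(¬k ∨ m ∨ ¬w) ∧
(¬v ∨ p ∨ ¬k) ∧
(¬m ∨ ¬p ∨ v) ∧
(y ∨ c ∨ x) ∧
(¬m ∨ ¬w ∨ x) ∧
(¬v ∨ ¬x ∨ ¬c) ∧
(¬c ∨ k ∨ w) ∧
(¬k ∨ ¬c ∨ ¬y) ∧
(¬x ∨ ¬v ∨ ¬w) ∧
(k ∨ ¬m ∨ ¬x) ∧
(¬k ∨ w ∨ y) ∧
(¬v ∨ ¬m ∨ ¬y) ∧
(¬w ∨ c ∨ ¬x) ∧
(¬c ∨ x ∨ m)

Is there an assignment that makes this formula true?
Yes

Yes, the formula is satisfiable.

One satisfying assignment is: x=False, p=False, y=True, w=False, k=False, m=False, v=False, c=False

Verification: With this assignment, all 32 clauses evaluate to true.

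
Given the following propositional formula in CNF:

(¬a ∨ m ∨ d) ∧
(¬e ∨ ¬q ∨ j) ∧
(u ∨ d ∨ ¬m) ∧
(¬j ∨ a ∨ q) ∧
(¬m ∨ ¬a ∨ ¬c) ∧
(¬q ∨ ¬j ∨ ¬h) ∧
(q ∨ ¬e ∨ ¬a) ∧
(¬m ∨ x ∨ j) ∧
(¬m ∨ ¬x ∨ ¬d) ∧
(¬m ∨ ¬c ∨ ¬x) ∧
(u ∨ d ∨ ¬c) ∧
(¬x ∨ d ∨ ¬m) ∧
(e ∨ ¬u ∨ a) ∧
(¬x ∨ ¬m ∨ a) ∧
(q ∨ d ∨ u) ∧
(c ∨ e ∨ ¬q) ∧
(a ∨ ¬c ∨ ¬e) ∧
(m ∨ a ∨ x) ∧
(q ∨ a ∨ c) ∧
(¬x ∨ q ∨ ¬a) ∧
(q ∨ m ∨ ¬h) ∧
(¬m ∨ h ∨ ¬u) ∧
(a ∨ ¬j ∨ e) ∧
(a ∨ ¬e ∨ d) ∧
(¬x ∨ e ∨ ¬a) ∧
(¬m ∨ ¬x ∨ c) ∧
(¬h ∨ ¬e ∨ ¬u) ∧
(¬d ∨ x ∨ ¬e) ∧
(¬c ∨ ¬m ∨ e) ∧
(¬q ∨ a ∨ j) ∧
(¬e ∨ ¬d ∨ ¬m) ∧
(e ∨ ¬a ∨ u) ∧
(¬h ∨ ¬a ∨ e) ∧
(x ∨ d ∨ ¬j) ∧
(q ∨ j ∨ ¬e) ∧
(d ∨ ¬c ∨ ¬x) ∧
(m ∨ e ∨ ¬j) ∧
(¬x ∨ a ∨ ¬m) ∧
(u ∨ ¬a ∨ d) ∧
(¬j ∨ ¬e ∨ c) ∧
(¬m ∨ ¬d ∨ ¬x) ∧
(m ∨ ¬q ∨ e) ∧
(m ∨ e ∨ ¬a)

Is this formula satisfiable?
Yes

Yes, the formula is satisfiable.

One satisfying assignment is: e=True, m=False, u=True, x=True, j=True, d=True, c=True, q=True, h=False, a=True

Verification: With this assignment, all 43 clauses evaluate to true.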